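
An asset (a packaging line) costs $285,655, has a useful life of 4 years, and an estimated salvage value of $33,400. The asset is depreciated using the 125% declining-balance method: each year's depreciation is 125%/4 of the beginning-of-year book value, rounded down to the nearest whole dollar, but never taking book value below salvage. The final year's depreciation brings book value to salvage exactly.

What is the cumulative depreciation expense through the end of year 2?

Depreciable base = $285,655 − $33,400 = $252,255.
Year 1: ⌊$285,655 × 125%/4⌋ = $89,267. Book value $196,388.
Year 2: ⌊$196,388 × 125%/4⌋ = $61,371. Book value $135,017.
Accumulated through year 2 = $285,655 − $135,017 = $150,638.

$150,638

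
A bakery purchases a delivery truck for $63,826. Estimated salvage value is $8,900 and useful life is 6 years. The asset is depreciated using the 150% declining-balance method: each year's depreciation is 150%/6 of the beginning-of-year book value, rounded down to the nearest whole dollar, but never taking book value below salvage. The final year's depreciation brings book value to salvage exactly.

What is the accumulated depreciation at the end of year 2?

$27,923

Depreciable base = $63,826 − $8,900 = $54,926.
Year 1: ⌊$63,826 × 150%/6⌋ = $15,956. Book value $47,870.
Year 2: ⌊$47,870 × 150%/6⌋ = $11,967. Book value $35,903.
Accumulated through year 2 = $63,826 − $35,903 = $27,923.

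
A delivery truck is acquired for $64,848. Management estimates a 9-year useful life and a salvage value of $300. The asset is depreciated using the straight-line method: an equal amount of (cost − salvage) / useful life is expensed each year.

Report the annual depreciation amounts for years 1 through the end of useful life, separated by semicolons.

Depreciable base = $64,848 − $300 = $64,548.
Annual expense = $64,548 / 9 = $7,172.
End of year 1: book value $57,676.
End of year 2: book value $50,504.
End of year 3: book value $43,332.
End of year 4: book value $36,160.
End of year 5: book value $28,988.
End of year 6: book value $21,816.
End of year 7: book value $14,644.
End of year 8: book value $7,472.
End of year 9: book value $300.

$7,172; $7,172; $7,172; $7,172; $7,172; $7,172; $7,172; $7,172; $7,172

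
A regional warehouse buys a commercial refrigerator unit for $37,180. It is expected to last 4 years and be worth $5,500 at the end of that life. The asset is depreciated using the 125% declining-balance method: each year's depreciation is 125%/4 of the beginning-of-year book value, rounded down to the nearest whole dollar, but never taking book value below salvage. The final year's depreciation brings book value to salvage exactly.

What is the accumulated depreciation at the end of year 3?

$25,097

Depreciable base = $37,180 − $5,500 = $31,680.
Year 1: ⌊$37,180 × 125%/4⌋ = $11,618. Book value $25,562.
Year 2: ⌊$25,562 × 125%/4⌋ = $7,988. Book value $17,574.
Year 3: ⌊$17,574 × 125%/4⌋ = $5,491. Book value $12,083.
Accumulated through year 3 = $37,180 − $12,083 = $25,097.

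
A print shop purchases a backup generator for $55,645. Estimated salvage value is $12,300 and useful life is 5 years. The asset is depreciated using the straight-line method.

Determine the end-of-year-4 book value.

Depreciable base = $55,645 − $12,300 = $43,345.
Annual expense = $43,345 / 5 = $8,669.
End of year 1: book value $46,976.
End of year 2: book value $38,307.
End of year 3: book value $29,638.
End of year 4: book value $20,969.

$20,969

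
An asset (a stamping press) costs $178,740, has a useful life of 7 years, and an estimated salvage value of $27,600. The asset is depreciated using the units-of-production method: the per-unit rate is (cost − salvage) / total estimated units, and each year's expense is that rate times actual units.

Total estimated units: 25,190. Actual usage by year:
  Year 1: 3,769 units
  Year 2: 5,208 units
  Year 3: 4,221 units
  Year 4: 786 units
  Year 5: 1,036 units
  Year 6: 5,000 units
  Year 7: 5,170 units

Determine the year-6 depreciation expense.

$30,000

Depreciable base = $178,740 − $27,600 = $151,140.
Rate = $151,140 / 25,190 units = $6 per unit.
Year 1: 3,769 × $6 = $22,614. Book value $156,126.
Year 2: 5,208 × $6 = $31,248. Book value $124,878.
Year 3: 4,221 × $6 = $25,326. Book value $99,552.
Year 4: 786 × $6 = $4,716. Book value $94,836.
Year 5: 1,036 × $6 = $6,216. Book value $88,620.
Year 6: 5,000 × $6 = $30,000. Book value $58,620.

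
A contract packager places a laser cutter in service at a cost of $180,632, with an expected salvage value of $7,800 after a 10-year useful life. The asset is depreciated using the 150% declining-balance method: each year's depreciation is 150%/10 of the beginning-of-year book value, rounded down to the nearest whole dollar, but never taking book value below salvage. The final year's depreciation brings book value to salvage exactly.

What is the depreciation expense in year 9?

$7,383

Depreciable base = $180,632 − $7,800 = $172,832.
Year 1: ⌊$180,632 × 150%/10⌋ = $27,094. Book value $153,538.
Year 2: ⌊$153,538 × 150%/10⌋ = $23,030. Book value $130,508.
Year 3: ⌊$130,508 × 150%/10⌋ = $19,576. Book value $110,932.
Year 4: ⌊$110,932 × 150%/10⌋ = $16,639. Book value $94,293.
Year 5: ⌊$94,293 × 150%/10⌋ = $14,143. Book value $80,150.
Year 6: ⌊$80,150 × 150%/10⌋ = $12,022. Book value $68,128.
Year 7: ⌊$68,128 × 150%/10⌋ = $10,219. Book value $57,909.
Year 8: ⌊$57,909 × 150%/10⌋ = $8,686. Book value $49,223.
Year 9: ⌊$49,223 × 150%/10⌋ = $7,383. Book value $41,840.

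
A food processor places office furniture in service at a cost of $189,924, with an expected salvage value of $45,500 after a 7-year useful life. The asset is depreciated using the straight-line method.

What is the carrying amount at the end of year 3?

$128,028

Depreciable base = $189,924 − $45,500 = $144,424.
Annual expense = $144,424 / 7 = $20,632.
End of year 1: book value $169,292.
End of year 2: book value $148,660.
End of year 3: book value $128,028.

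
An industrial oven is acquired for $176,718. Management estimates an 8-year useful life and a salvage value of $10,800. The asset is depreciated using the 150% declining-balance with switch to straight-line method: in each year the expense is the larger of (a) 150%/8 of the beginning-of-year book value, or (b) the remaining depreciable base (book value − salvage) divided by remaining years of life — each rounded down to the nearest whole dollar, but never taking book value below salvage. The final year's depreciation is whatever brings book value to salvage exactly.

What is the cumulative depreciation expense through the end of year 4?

Depreciable base = $176,718 − $10,800 = $165,918.
Year 1: DB = ⌊$176,718 × 150%/8⌋ = $33,134; SL = ⌊$165,918/8⌋ = $20,739 → take DB $33,134. Book value $143,584.
Year 2: DB = ⌊$143,584 × 150%/8⌋ = $26,922; SL = ⌊$132,784/7⌋ = $18,969 → take DB $26,922. Book value $116,662.
Year 3: DB = ⌊$116,662 × 150%/8⌋ = $21,874; SL = ⌊$105,862/6⌋ = $17,643 → take DB $21,874. Book value $94,788.
Year 4: DB = ⌊$94,788 × 150%/8⌋ = $17,772; SL = ⌊$83,988/5⌋ = $16,797 → take DB $17,772. Book value $77,016.
Accumulated through year 4 = $176,718 − $77,016 = $99,702.

$99,702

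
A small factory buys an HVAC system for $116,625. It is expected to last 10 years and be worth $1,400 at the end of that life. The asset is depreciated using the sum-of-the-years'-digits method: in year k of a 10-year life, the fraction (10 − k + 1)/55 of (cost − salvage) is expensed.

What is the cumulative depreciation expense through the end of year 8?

$108,940

Depreciable base = $116,625 − $1,400 = $115,225.
Sum of the years' digits = 10+9+8+7+6+5+4+3+2+1 = 55.
Year 1: $115,225 × 10/55 = $20,950. Book value $95,675.
Year 2: $115,225 × 9/55 = $18,855. Book value $76,820.
Year 3: $115,225 × 8/55 = $16,760. Book value $60,060.
Year 4: $115,225 × 7/55 = $14,665. Book value $45,395.
Year 5: $115,225 × 6/55 = $12,570. Book value $32,825.
Year 6: $115,225 × 5/55 = $10,475. Book value $22,350.
Year 7: $115,225 × 4/55 = $8,380. Book value $13,970.
Year 8: $115,225 × 3/55 = $6,285. Book value $7,685.
Accumulated through year 8 = $116,625 − $7,685 = $108,940.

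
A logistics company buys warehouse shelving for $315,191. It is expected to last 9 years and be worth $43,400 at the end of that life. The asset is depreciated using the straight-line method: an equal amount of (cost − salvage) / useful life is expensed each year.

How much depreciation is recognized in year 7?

Depreciable base = $315,191 − $43,400 = $271,791.
Annual expense = $271,791 / 9 = $30,199.

$30,199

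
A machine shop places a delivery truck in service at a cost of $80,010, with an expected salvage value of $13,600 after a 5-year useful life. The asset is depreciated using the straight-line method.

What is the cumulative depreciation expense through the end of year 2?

$26,564

Depreciable base = $80,010 − $13,600 = $66,410.
Annual expense = $66,410 / 5 = $13,282.
End of year 1: book value $66,728.
End of year 2: book value $53,446.
Accumulated through year 2 = $80,010 − $53,446 = $26,564.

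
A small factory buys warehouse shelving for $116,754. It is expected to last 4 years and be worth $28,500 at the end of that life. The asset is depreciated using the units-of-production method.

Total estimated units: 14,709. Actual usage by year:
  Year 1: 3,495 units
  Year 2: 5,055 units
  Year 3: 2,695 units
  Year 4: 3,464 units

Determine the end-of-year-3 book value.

$49,284

Depreciable base = $116,754 − $28,500 = $88,254.
Rate = $88,254 / 14,709 units = $6 per unit.
Year 1: 3,495 × $6 = $20,970. Book value $95,784.
Year 2: 5,055 × $6 = $30,330. Book value $65,454.
Year 3: 2,695 × $6 = $16,170. Book value $49,284.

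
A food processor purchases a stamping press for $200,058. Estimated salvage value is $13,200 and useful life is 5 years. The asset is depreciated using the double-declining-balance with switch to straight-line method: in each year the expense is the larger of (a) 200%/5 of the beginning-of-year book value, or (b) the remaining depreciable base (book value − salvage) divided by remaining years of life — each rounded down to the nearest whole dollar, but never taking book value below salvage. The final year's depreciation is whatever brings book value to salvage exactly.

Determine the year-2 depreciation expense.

Depreciable base = $200,058 − $13,200 = $186,858.
Year 1: DB = ⌊$200,058 × 200%/5⌋ = $80,023; SL = ⌊$186,858/5⌋ = $37,371 → take DB $80,023. Book value $120,035.
Year 2: DB = ⌊$120,035 × 200%/5⌋ = $48,014; SL = ⌊$106,835/4⌋ = $26,708 → take DB $48,014. Book value $72,021.

$48,014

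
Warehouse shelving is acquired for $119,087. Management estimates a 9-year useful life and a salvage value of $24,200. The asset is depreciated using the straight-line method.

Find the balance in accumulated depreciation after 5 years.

$52,715

Depreciable base = $119,087 − $24,200 = $94,887.
Annual expense = $94,887 / 9 = $10,543.
End of year 1: book value $108,544.
End of year 2: book value $98,001.
End of year 3: book value $87,458.
End of year 4: book value $76,915.
End of year 5: book value $66,372.
Accumulated through year 5 = $119,087 − $66,372 = $52,715.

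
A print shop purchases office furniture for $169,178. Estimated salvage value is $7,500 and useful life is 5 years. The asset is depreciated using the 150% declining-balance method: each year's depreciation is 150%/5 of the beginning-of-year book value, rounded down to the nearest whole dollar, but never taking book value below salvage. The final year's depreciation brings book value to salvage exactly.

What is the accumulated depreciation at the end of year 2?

$86,280

Depreciable base = $169,178 − $7,500 = $161,678.
Year 1: ⌊$169,178 × 150%/5⌋ = $50,753. Book value $118,425.
Year 2: ⌊$118,425 × 150%/5⌋ = $35,527. Book value $82,898.
Accumulated through year 2 = $169,178 − $82,898 = $86,280.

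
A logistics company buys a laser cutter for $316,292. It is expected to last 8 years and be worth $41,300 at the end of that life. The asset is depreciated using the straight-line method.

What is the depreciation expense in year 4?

Depreciable base = $316,292 − $41,300 = $274,992.
Annual expense = $274,992 / 8 = $34,374.

$34,374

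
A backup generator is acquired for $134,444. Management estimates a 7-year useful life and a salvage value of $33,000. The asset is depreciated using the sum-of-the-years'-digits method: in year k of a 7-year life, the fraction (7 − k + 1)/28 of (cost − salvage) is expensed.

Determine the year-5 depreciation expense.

Depreciable base = $134,444 − $33,000 = $101,444.
Sum of the years' digits = 7+6+5+4+3+2+1 = 28.
Year 1: $101,444 × 7/28 = $25,361. Book value $109,083.
Year 2: $101,444 × 6/28 = $21,738. Book value $87,345.
Year 3: $101,444 × 5/28 = $18,115. Book value $69,230.
Year 4: $101,444 × 4/28 = $14,492. Book value $54,738.
Year 5: $101,444 × 3/28 = $10,869. Book value $43,869.

$10,869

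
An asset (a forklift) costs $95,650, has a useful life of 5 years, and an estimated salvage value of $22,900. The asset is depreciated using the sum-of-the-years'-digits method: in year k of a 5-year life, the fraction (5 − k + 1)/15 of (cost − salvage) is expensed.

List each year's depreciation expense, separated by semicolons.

$24,250; $19,400; $14,550; $9,700; $4,850

Depreciable base = $95,650 − $22,900 = $72,750.
Sum of the years' digits = 5+4+3+2+1 = 15.
Year 1: $72,750 × 5/15 = $24,250. Book value $71,400.
Year 2: $72,750 × 4/15 = $19,400. Book value $52,000.
Year 3: $72,750 × 3/15 = $14,550. Book value $37,450.
Year 4: $72,750 × 2/15 = $9,700. Book value $27,750.
Year 5: $72,750 × 1/15 = $4,850. Book value $22,900.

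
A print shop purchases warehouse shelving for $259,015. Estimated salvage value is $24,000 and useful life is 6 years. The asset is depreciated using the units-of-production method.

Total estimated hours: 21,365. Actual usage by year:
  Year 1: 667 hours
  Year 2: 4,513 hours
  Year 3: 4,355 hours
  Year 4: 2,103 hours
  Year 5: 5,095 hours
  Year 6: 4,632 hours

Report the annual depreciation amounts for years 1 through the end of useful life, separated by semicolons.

Depreciable base = $259,015 − $24,000 = $235,015.
Rate = $235,015 / 21,365 hours = $11 per hour.
Year 1: 667 × $11 = $7,337. Book value $251,678.
Year 2: 4,513 × $11 = $49,643. Book value $202,035.
Year 3: 4,355 × $11 = $47,905. Book value $154,130.
Year 4: 2,103 × $11 = $23,133. Book value $130,997.
Year 5: 5,095 × $11 = $56,045. Book value $74,952.
Year 6: 4,632 × $11 = $50,952. Book value $24,000.

$7,337; $49,643; $47,905; $23,133; $56,045; $50,952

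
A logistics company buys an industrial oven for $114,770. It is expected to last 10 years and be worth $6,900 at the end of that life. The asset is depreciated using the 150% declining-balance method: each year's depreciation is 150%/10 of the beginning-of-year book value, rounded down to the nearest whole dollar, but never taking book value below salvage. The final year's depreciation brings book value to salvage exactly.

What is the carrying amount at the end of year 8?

$31,276

Depreciable base = $114,770 − $6,900 = $107,870.
Year 1: ⌊$114,770 × 150%/10⌋ = $17,215. Book value $97,555.
Year 2: ⌊$97,555 × 150%/10⌋ = $14,633. Book value $82,922.
Year 3: ⌊$82,922 × 150%/10⌋ = $12,438. Book value $70,484.
Year 4: ⌊$70,484 × 150%/10⌋ = $10,572. Book value $59,912.
Year 5: ⌊$59,912 × 150%/10⌋ = $8,986. Book value $50,926.
Year 6: ⌊$50,926 × 150%/10⌋ = $7,638. Book value $43,288.
Year 7: ⌊$43,288 × 150%/10⌋ = $6,493. Book value $36,795.
Year 8: ⌊$36,795 × 150%/10⌋ = $5,519. Book value $31,276.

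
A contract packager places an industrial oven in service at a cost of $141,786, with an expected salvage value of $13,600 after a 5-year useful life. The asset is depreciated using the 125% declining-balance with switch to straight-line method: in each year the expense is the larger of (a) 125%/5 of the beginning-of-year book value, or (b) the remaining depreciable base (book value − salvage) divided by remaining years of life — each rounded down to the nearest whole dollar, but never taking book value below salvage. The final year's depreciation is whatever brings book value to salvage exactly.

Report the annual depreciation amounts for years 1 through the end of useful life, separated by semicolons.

$35,446; $26,585; $22,051; $22,052; $22,052

Depreciable base = $141,786 − $13,600 = $128,186.
Year 1: DB = ⌊$141,786 × 125%/5⌋ = $35,446; SL = ⌊$128,186/5⌋ = $25,637 → take DB $35,446. Book value $106,340.
Year 2: DB = ⌊$106,340 × 125%/5⌋ = $26,585; SL = ⌊$92,740/4⌋ = $23,185 → take DB $26,585. Book value $79,755.
Year 3: DB = ⌊$79,755 × 125%/5⌋ = $19,938; SL = ⌊$66,155/3⌋ = $22,051 → take SL $22,051. Book value $57,704.
Year 4: DB = ⌊$57,704 × 125%/5⌋ = $14,426; SL = ⌊$44,104/2⌋ = $22,052 → take SL $22,052. Book value $35,652.
Year 5 (final): $35,652 − $13,600 = $22,052. Book value $13,600.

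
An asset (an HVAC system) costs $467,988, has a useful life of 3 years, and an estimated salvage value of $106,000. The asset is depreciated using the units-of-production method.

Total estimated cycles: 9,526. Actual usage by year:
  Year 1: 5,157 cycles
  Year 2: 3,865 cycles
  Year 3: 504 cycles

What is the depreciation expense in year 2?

Depreciable base = $467,988 − $106,000 = $361,988.
Rate = $361,988 / 9,526 cycles = $38 per cycle.
Year 1: 5,157 × $38 = $195,966. Book value $272,022.
Year 2: 3,865 × $38 = $146,870. Book value $125,152.

$146,870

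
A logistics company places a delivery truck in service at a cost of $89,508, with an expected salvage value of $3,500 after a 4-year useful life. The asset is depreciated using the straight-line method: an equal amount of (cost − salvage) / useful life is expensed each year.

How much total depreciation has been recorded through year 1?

Depreciable base = $89,508 − $3,500 = $86,008.
Annual expense = $86,008 / 4 = $21,502.
End of year 1: book value $68,006.
Accumulated through year 1 = $89,508 − $68,006 = $21,502.

$21,502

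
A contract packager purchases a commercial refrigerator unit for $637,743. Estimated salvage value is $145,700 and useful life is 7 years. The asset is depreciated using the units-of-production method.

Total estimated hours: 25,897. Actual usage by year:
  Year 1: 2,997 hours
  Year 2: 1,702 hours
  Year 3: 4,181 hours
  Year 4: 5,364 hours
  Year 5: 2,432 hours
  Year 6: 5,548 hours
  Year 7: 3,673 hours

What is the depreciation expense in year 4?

$101,916

Depreciable base = $637,743 − $145,700 = $492,043.
Rate = $492,043 / 25,897 hours = $19 per hour.
Year 1: 2,997 × $19 = $56,943. Book value $580,800.
Year 2: 1,702 × $19 = $32,338. Book value $548,462.
Year 3: 4,181 × $19 = $79,439. Book value $469,023.
Year 4: 5,364 × $19 = $101,916. Book value $367,107.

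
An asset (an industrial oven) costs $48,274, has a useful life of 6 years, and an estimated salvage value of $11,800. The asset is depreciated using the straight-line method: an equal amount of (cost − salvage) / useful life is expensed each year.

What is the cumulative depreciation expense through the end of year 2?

Depreciable base = $48,274 − $11,800 = $36,474.
Annual expense = $36,474 / 6 = $6,079.
End of year 1: book value $42,195.
End of year 2: book value $36,116.
Accumulated through year 2 = $48,274 − $36,116 = $12,158.

$12,158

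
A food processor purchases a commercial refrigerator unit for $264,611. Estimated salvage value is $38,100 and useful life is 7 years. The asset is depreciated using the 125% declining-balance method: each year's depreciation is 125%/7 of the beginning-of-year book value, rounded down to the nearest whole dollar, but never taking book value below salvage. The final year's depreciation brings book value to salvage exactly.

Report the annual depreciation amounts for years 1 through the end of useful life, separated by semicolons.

$47,251; $38,814; $31,883; $26,189; $21,513; $17,671; $43,190

Depreciable base = $264,611 − $38,100 = $226,511.
Year 1: ⌊$264,611 × 125%/7⌋ = $47,251. Book value $217,360.
Year 2: ⌊$217,360 × 125%/7⌋ = $38,814. Book value $178,546.
Year 3: ⌊$178,546 × 125%/7⌋ = $31,883. Book value $146,663.
Year 4: ⌊$146,663 × 125%/7⌋ = $26,189. Book value $120,474.
Year 5: ⌊$120,474 × 125%/7⌋ = $21,513. Book value $98,961.
Year 6: ⌊$98,961 × 125%/7⌋ = $17,671. Book value $81,290.
Year 7 (final): $81,290 − $38,100 = $43,190. Book value $38,100.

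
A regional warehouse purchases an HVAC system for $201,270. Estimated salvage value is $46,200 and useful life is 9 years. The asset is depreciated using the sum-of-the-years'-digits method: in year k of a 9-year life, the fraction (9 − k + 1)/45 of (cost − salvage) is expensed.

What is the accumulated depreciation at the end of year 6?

$134,394

Depreciable base = $201,270 − $46,200 = $155,070.
Sum of the years' digits = 9+8+7+6+5+4+3+2+1 = 45.
Year 1: $155,070 × 9/45 = $31,014. Book value $170,256.
Year 2: $155,070 × 8/45 = $27,568. Book value $142,688.
Year 3: $155,070 × 7/45 = $24,122. Book value $118,566.
Year 4: $155,070 × 6/45 = $20,676. Book value $97,890.
Year 5: $155,070 × 5/45 = $17,230. Book value $80,660.
Year 6: $155,070 × 4/45 = $13,784. Book value $66,876.
Accumulated through year 6 = $201,270 − $66,876 = $134,394.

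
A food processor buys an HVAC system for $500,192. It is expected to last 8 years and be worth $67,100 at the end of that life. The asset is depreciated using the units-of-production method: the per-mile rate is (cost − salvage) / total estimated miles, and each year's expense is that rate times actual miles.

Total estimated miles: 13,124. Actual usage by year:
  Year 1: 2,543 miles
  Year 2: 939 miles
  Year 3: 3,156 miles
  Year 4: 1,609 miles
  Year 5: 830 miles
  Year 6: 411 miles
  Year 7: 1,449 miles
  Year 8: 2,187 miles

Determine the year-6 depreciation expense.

$13,563

Depreciable base = $500,192 − $67,100 = $433,092.
Rate = $433,092 / 13,124 miles = $33 per mile.
Year 1: 2,543 × $33 = $83,919. Book value $416,273.
Year 2: 939 × $33 = $30,987. Book value $385,286.
Year 3: 3,156 × $33 = $104,148. Book value $281,138.
Year 4: 1,609 × $33 = $53,097. Book value $228,041.
Year 5: 830 × $33 = $27,390. Book value $200,651.
Year 6: 411 × $33 = $13,563. Book value $187,088.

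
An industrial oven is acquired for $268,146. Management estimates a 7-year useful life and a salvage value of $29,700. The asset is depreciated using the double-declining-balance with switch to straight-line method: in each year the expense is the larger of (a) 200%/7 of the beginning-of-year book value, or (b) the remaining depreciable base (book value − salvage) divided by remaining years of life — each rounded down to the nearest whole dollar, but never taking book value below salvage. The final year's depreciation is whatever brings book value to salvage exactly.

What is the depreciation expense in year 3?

Depreciable base = $268,146 − $29,700 = $238,446.
Year 1: DB = ⌊$268,146 × 200%/7⌋ = $76,613; SL = ⌊$238,446/7⌋ = $34,063 → take DB $76,613. Book value $191,533.
Year 2: DB = ⌊$191,533 × 200%/7⌋ = $54,723; SL = ⌊$161,833/6⌋ = $26,972 → take DB $54,723. Book value $136,810.
Year 3: DB = ⌊$136,810 × 200%/7⌋ = $39,088; SL = ⌊$107,110/5⌋ = $21,422 → take DB $39,088. Book value $97,722.

$39,088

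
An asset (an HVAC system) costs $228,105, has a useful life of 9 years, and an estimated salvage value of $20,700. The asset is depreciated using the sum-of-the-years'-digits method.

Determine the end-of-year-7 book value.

$34,527

Depreciable base = $228,105 − $20,700 = $207,405.
Sum of the years' digits = 9+8+7+6+5+4+3+2+1 = 45.
Year 1: $207,405 × 9/45 = $41,481. Book value $186,624.
Year 2: $207,405 × 8/45 = $36,872. Book value $149,752.
Year 3: $207,405 × 7/45 = $32,263. Book value $117,489.
Year 4: $207,405 × 6/45 = $27,654. Book value $89,835.
Year 5: $207,405 × 5/45 = $23,045. Book value $66,790.
Year 6: $207,405 × 4/45 = $18,436. Book value $48,354.
Year 7: $207,405 × 3/45 = $13,827. Book value $34,527.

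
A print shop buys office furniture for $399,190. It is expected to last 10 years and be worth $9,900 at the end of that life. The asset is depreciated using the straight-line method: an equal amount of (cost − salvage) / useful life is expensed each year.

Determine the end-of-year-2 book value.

Depreciable base = $399,190 − $9,900 = $389,290.
Annual expense = $389,290 / 10 = $38,929.
End of year 1: book value $360,261.
End of year 2: book value $321,332.

$321,332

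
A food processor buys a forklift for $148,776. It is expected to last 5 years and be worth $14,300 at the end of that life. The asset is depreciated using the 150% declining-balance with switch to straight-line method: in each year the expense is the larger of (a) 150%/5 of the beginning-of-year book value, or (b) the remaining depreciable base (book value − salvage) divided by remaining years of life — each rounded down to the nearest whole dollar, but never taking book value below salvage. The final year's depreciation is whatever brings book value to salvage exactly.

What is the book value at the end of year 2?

$72,901

Depreciable base = $148,776 − $14,300 = $134,476.
Year 1: DB = ⌊$148,776 × 150%/5⌋ = $44,632; SL = ⌊$134,476/5⌋ = $26,895 → take DB $44,632. Book value $104,144.
Year 2: DB = ⌊$104,144 × 150%/5⌋ = $31,243; SL = ⌊$89,844/4⌋ = $22,461 → take DB $31,243. Book value $72,901.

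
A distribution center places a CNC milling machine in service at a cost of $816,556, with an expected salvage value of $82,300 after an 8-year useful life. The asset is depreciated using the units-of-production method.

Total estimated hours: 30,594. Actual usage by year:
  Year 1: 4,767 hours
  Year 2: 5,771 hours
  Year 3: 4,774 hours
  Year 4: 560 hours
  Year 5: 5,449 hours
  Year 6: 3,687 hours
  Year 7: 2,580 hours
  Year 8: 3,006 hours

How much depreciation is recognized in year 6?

$88,488

Depreciable base = $816,556 − $82,300 = $734,256.
Rate = $734,256 / 30,594 hours = $24 per hour.
Year 1: 4,767 × $24 = $114,408. Book value $702,148.
Year 2: 5,771 × $24 = $138,504. Book value $563,644.
Year 3: 4,774 × $24 = $114,576. Book value $449,068.
Year 4: 560 × $24 = $13,440. Book value $435,628.
Year 5: 5,449 × $24 = $130,776. Book value $304,852.
Year 6: 3,687 × $24 = $88,488. Book value $216,364.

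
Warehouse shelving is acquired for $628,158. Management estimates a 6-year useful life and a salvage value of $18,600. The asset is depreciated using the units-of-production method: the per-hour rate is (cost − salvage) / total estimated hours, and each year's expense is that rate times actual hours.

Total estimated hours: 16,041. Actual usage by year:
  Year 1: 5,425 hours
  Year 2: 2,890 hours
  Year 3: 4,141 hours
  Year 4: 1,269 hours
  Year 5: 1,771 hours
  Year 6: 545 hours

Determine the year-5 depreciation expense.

Depreciable base = $628,158 − $18,600 = $609,558.
Rate = $609,558 / 16,041 hours = $38 per hour.
Year 1: 5,425 × $38 = $206,150. Book value $422,008.
Year 2: 2,890 × $38 = $109,820. Book value $312,188.
Year 3: 4,141 × $38 = $157,358. Book value $154,830.
Year 4: 1,269 × $38 = $48,222. Book value $106,608.
Year 5: 1,771 × $38 = $67,298. Book value $39,310.

$67,298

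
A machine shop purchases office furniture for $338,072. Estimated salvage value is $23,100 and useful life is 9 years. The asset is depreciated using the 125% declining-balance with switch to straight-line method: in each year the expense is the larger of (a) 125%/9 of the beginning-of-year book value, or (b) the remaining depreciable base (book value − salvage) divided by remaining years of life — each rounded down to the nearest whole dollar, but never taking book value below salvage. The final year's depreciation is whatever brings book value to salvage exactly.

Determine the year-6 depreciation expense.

$32,128

Depreciable base = $338,072 − $23,100 = $314,972.
Year 1: DB = ⌊$338,072 × 125%/9⌋ = $46,954; SL = ⌊$314,972/9⌋ = $34,996 → take DB $46,954. Book value $291,118.
Year 2: DB = ⌊$291,118 × 125%/9⌋ = $40,433; SL = ⌊$268,018/8⌋ = $33,502 → take DB $40,433. Book value $250,685.
Year 3: DB = ⌊$250,685 × 125%/9⌋ = $34,817; SL = ⌊$227,585/7⌋ = $32,512 → take DB $34,817. Book value $215,868.
Year 4: DB = ⌊$215,868 × 125%/9⌋ = $29,981; SL = ⌊$192,768/6⌋ = $32,128 → take SL $32,128. Book value $183,740.
Year 5: DB = ⌊$183,740 × 125%/9⌋ = $25,519; SL = ⌊$160,640/5⌋ = $32,128 → take SL $32,128. Book value $151,612.
Year 6: DB = ⌊$151,612 × 125%/9⌋ = $21,057; SL = ⌊$128,512/4⌋ = $32,128 → take SL $32,128. Book value $119,484.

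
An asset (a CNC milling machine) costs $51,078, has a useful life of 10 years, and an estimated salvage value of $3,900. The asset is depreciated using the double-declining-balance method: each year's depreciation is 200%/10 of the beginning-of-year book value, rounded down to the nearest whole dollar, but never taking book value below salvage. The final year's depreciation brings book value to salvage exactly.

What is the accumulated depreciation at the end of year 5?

Depreciable base = $51,078 − $3,900 = $47,178.
Year 1: ⌊$51,078 × 200%/10⌋ = $10,215. Book value $40,863.
Year 2: ⌊$40,863 × 200%/10⌋ = $8,172. Book value $32,691.
Year 3: ⌊$32,691 × 200%/10⌋ = $6,538. Book value $26,153.
Year 4: ⌊$26,153 × 200%/10⌋ = $5,230. Book value $20,923.
Year 5: ⌊$20,923 × 200%/10⌋ = $4,184. Book value $16,739.
Accumulated through year 5 = $51,078 − $16,739 = $34,339.

$34,339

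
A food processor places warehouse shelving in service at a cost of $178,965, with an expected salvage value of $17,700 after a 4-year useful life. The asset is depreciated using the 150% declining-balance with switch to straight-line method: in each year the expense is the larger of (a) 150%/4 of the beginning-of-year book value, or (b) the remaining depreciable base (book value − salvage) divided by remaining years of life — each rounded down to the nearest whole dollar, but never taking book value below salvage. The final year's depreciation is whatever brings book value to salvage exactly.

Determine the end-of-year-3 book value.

$43,694

Depreciable base = $178,965 − $17,700 = $161,265.
Year 1: DB = ⌊$178,965 × 150%/4⌋ = $67,111; SL = ⌊$161,265/4⌋ = $40,316 → take DB $67,111. Book value $111,854.
Year 2: DB = ⌊$111,854 × 150%/4⌋ = $41,945; SL = ⌊$94,154/3⌋ = $31,384 → take DB $41,945. Book value $69,909.
Year 3: DB = ⌊$69,909 × 150%/4⌋ = $26,215; SL = ⌊$52,209/2⌋ = $26,104 → take DB $26,215. Book value $43,694.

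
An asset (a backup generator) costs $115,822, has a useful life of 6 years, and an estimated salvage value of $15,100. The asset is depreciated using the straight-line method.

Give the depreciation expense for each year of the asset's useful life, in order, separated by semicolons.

$16,787; $16,787; $16,787; $16,787; $16,787; $16,787

Depreciable base = $115,822 − $15,100 = $100,722.
Annual expense = $100,722 / 6 = $16,787.
End of year 1: book value $99,035.
End of year 2: book value $82,248.
End of year 3: book value $65,461.
End of year 4: book value $48,674.
End of year 5: book value $31,887.
End of year 6: book value $15,100.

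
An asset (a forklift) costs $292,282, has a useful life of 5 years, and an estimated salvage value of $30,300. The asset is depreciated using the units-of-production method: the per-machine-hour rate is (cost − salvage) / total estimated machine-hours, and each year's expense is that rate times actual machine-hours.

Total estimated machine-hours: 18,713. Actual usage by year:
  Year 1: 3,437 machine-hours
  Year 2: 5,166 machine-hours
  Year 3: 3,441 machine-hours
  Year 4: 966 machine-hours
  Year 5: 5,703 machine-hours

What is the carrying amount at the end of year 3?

Depreciable base = $292,282 − $30,300 = $261,982.
Rate = $261,982 / 18,713 machine-hours = $14 per machine-hour.
Year 1: 3,437 × $14 = $48,118. Book value $244,164.
Year 2: 5,166 × $14 = $72,324. Book value $171,840.
Year 3: 3,441 × $14 = $48,174. Book value $123,666.

$123,666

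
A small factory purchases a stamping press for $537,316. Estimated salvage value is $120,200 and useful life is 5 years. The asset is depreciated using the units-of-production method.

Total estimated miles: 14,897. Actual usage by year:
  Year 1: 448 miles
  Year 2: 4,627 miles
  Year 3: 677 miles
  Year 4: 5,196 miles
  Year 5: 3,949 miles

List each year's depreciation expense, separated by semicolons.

$12,544; $129,556; $18,956; $145,488; $110,572

Depreciable base = $537,316 − $120,200 = $417,116.
Rate = $417,116 / 14,897 miles = $28 per mile.
Year 1: 448 × $28 = $12,544. Book value $524,772.
Year 2: 4,627 × $28 = $129,556. Book value $395,216.
Year 3: 677 × $28 = $18,956. Book value $376,260.
Year 4: 5,196 × $28 = $145,488. Book value $230,772.
Year 5: 3,949 × $28 = $110,572. Book value $120,200.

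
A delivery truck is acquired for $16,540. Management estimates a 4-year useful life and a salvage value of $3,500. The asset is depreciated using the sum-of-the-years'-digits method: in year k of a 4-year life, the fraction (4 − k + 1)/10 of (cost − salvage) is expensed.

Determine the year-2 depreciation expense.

$3,912

Depreciable base = $16,540 − $3,500 = $13,040.
Sum of the years' digits = 4+3+2+1 = 10.
Year 1: $13,040 × 4/10 = $5,216. Book value $11,324.
Year 2: $13,040 × 3/10 = $3,912. Book value $7,412.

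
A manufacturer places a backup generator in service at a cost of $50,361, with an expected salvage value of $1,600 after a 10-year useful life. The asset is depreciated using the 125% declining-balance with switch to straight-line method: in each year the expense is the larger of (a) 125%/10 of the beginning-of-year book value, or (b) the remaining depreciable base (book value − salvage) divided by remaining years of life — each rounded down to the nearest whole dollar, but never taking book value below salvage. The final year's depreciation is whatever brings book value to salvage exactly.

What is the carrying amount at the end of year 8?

$10,784

Depreciable base = $50,361 − $1,600 = $48,761.
Year 1: DB = ⌊$50,361 × 125%/10⌋ = $6,295; SL = ⌊$48,761/10⌋ = $4,876 → take DB $6,295. Book value $44,066.
Year 2: DB = ⌊$44,066 × 125%/10⌋ = $5,508; SL = ⌊$42,466/9⌋ = $4,718 → take DB $5,508. Book value $38,558.
Year 3: DB = ⌊$38,558 × 125%/10⌋ = $4,819; SL = ⌊$36,958/8⌋ = $4,619 → take DB $4,819. Book value $33,739.
Year 4: DB = ⌊$33,739 × 125%/10⌋ = $4,217; SL = ⌊$32,139/7⌋ = $4,591 → take SL $4,591. Book value $29,148.
Year 5: DB = ⌊$29,148 × 125%/10⌋ = $3,643; SL = ⌊$27,548/6⌋ = $4,591 → take SL $4,591. Book value $24,557.
Year 6: DB = ⌊$24,557 × 125%/10⌋ = $3,069; SL = ⌊$22,957/5⌋ = $4,591 → take SL $4,591. Book value $19,966.
Year 7: DB = ⌊$19,966 × 125%/10⌋ = $2,495; SL = ⌊$18,366/4⌋ = $4,591 → take SL $4,591. Book value $15,375.
Year 8: DB = ⌊$15,375 × 125%/10⌋ = $1,921; SL = ⌊$13,775/3⌋ = $4,591 → take SL $4,591. Book value $10,784.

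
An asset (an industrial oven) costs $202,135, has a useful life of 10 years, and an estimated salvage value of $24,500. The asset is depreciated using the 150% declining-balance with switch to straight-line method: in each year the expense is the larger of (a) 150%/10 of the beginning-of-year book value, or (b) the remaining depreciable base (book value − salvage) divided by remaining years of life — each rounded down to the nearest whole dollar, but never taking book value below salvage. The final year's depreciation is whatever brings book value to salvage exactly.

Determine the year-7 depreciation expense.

$12,934

Depreciable base = $202,135 − $24,500 = $177,635.
Year 1: DB = ⌊$202,135 × 150%/10⌋ = $30,320; SL = ⌊$177,635/10⌋ = $17,763 → take DB $30,320. Book value $171,815.
Year 2: DB = ⌊$171,815 × 150%/10⌋ = $25,772; SL = ⌊$147,315/9⌋ = $16,368 → take DB $25,772. Book value $146,043.
Year 3: DB = ⌊$146,043 × 150%/10⌋ = $21,906; SL = ⌊$121,543/8⌋ = $15,192 → take DB $21,906. Book value $124,137.
Year 4: DB = ⌊$124,137 × 150%/10⌋ = $18,620; SL = ⌊$99,637/7⌋ = $14,233 → take DB $18,620. Book value $105,517.
Year 5: DB = ⌊$105,517 × 150%/10⌋ = $15,827; SL = ⌊$81,017/6⌋ = $13,502 → take DB $15,827. Book value $89,690.
Year 6: DB = ⌊$89,690 × 150%/10⌋ = $13,453; SL = ⌊$65,190/5⌋ = $13,038 → take DB $13,453. Book value $76,237.
Year 7: DB = ⌊$76,237 × 150%/10⌋ = $11,435; SL = ⌊$51,737/4⌋ = $12,934 → take SL $12,934. Book value $63,303.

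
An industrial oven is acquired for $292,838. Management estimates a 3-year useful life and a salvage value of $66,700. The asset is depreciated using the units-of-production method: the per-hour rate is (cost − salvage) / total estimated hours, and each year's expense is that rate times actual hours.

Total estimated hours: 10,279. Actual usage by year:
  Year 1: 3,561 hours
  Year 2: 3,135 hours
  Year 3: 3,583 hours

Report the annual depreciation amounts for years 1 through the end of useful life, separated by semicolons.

$78,342; $68,970; $78,826

Depreciable base = $292,838 − $66,700 = $226,138.
Rate = $226,138 / 10,279 hours = $22 per hour.
Year 1: 3,561 × $22 = $78,342. Book value $214,496.
Year 2: 3,135 × $22 = $68,970. Book value $145,526.
Year 3: 3,583 × $22 = $78,826. Book value $66,700.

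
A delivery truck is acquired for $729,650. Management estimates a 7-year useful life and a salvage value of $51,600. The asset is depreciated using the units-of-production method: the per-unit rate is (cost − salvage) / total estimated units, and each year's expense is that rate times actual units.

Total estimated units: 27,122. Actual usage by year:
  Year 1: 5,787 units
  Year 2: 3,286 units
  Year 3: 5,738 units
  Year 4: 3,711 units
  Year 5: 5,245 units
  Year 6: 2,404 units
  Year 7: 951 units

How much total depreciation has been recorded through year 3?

Depreciable base = $729,650 − $51,600 = $678,050.
Rate = $678,050 / 27,122 units = $25 per unit.
Year 1: 5,787 × $25 = $144,675. Book value $584,975.
Year 2: 3,286 × $25 = $82,150. Book value $502,825.
Year 3: 5,738 × $25 = $143,450. Book value $359,375.
Accumulated through year 3 = $729,650 − $359,375 = $370,275.

$370,275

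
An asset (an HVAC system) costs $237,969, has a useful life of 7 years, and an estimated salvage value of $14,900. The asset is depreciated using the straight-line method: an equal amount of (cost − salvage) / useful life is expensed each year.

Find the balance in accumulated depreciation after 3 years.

$95,601

Depreciable base = $237,969 − $14,900 = $223,069.
Annual expense = $223,069 / 7 = $31,867.
End of year 1: book value $206,102.
End of year 2: book value $174,235.
End of year 3: book value $142,368.
Accumulated through year 3 = $237,969 − $142,368 = $95,601.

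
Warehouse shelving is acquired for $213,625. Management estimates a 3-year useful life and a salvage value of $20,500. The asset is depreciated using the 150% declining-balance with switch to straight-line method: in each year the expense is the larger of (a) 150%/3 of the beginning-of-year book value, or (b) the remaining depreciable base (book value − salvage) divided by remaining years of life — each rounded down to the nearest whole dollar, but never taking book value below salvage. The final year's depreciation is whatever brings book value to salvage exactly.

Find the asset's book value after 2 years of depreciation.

$53,407

Depreciable base = $213,625 − $20,500 = $193,125.
Year 1: DB = ⌊$213,625 × 150%/3⌋ = $106,812; SL = ⌊$193,125/3⌋ = $64,375 → take DB $106,812. Book value $106,813.
Year 2: DB = ⌊$106,813 × 150%/3⌋ = $53,406; SL = ⌊$86,313/2⌋ = $43,156 → take DB $53,406. Book value $53,407.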